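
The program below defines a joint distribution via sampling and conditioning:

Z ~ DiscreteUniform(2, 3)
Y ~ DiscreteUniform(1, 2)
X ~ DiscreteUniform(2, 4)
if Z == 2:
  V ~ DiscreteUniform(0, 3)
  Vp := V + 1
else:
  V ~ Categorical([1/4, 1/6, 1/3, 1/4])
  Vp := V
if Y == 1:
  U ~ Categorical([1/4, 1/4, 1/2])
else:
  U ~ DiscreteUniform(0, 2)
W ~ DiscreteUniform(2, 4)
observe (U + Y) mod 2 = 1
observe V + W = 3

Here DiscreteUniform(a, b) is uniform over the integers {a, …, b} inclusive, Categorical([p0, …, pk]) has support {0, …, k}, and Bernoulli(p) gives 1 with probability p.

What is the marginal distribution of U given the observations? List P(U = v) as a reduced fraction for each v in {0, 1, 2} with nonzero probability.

Enumerate traces; 36 have nonzero weight after conditioning:
  (Z=2, Y=1, X=2, V=0, U=0, W=3) weight 1/576
  (Z=2, Y=1, X=2, V=0, U=2, W=3) weight 1/288
  (Z=2, Y=1, X=2, V=1, U=0, W=2) weight 1/576
  (Z=2, Y=1, X=2, V=1, U=2, W=2) weight 1/288
  (Z=2, Y=1, X=3, V=0, U=0, W=3) weight 1/576
  (Z=2, Y=1, X=3, V=0, U=2, W=3) weight 1/288
  (Z=2, Y=1, X=3, V=1, U=0, W=2) weight 1/576
  (Z=2, Y=1, X=3, V=1, U=2, W=2) weight 1/288
  (Z=2, Y=2, X=2, V=0, U=1, W=3) weight 1/432
  … 27 more
Group by U:
  weight(U=0) = 11/576
  weight(U=1) = 11/432
  weight(U=2) = 11/288
Total weight = 11/576 + 11/432 + 11/288 = 143/1728
P(U=0 | obs) = 11/576 / 143/1728 = 3/13
P(U=1 | obs) = 11/432 / 143/1728 = 4/13
P(U=2 | obs) = 11/288 / 143/1728 = 6/13

P(U=0) = 3/13, P(U=1) = 4/13, P(U=2) = 6/13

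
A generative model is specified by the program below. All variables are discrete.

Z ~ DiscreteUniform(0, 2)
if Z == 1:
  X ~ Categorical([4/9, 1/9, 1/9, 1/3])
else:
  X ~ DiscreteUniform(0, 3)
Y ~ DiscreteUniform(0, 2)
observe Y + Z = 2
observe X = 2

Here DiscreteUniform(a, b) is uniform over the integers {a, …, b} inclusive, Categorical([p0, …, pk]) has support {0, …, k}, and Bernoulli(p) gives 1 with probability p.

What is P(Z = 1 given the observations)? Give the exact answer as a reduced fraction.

Enumerate traces; 3 have nonzero weight after conditioning:
  (Z=0, X=2, Y=2) weight 1/36
  (Z=1, X=2, Y=1) weight 1/81
  (Z=2, X=2, Y=0) weight 1/36
Group by Z:
  weight(Z=0) = 1/36
  weight(Z=1) = 1/81
  weight(Z=2) = 1/36
Total weight = 1/36 + 1/81 + 1/36 = 11/162
P(Z=0 | obs) = 1/36 / 11/162 = 9/22
P(Z=1 | obs) = 1/81 / 11/162 = 2/11
P(Z=2 | obs) = 1/36 / 11/162 = 9/22

P(Z = 1 | obs) = 2/11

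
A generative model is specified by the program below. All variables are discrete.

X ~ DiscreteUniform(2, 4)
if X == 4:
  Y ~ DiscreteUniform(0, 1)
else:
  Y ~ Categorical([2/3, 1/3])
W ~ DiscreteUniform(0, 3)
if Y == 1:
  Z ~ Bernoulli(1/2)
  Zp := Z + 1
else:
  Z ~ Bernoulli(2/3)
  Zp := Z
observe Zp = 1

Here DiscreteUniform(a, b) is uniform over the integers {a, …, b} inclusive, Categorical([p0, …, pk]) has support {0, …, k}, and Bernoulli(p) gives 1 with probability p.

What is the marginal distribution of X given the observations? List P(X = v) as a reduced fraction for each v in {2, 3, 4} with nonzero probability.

P(X=2) = 22/65, P(X=3) = 22/65, P(X=4) = 21/65

Enumerate traces; 24 have nonzero weight after conditioning:
  (X=2, Y=0, W=0, Z=1) weight 1/27
  (X=2, Y=0, W=1, Z=1) weight 1/27
  (X=2, Y=0, W=2, Z=1) weight 1/27
  (X=2, Y=0, W=3, Z=1) weight 1/27
  (X=2, Y=1, W=0, Z=0) weight 1/72
  (X=2, Y=1, W=1, Z=0) weight 1/72
  (X=2, Y=1, W=2, Z=0) weight 1/72
  (X=2, Y=1, W=3, Z=0) weight 1/72
  (X=3, Y=0, W=0, Z=1) weight 1/27
  (X=4, Y=0, W=0, Z=1) weight 1/36
  … 14 more
Group by X:
  weight(X=2) = 11/54
  weight(X=3) = 11/54
  weight(X=4) = 7/36
Total weight = 11/54 + 11/54 + 7/36 = 65/108
P(X=2 | obs) = 11/54 / 65/108 = 22/65
P(X=3 | obs) = 11/54 / 65/108 = 22/65
P(X=4 | obs) = 7/36 / 65/108 = 21/65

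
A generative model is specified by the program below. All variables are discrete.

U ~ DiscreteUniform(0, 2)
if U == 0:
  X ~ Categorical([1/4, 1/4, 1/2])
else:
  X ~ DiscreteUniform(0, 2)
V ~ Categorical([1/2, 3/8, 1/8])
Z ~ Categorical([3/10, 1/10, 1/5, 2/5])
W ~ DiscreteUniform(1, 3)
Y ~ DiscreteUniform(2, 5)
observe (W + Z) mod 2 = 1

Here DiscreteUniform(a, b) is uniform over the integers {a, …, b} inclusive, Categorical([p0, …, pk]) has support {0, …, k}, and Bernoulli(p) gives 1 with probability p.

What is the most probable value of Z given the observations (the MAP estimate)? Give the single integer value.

Enumerate traces; 648 have nonzero weight after conditioning:
  (U=0, X=0, V=0, Z=0, W=1, Y=2) weight 1/960
  (U=0, X=0, V=0, Z=0, W=1, Y=3) weight 1/960
  (U=0, X=0, V=0, Z=0, W=1, Y=4) weight 1/960
  (U=0, X=0, V=0, Z=0, W=1, Y=5) weight 1/960
  (U=0, X=0, V=0, Z=0, W=3, Y=2) weight 1/960
  (U=0, X=0, V=0, Z=0, W=3, Y=3) weight 1/960
  (U=0, X=0, V=0, Z=0, W=3, Y=4) weight 1/960
  (U=0, X=0, V=0, Z=0, W=3, Y=5) weight 1/960
  (U=0, X=0, V=0, Z=1, W=2, Y=2) weight 1/2880
  (U=0, X=0, V=0, Z=2, W=1, Y=2) weight 1/1440
  … 638 more
Group by Z:
  weight(Z=0) = 1/5
  weight(Z=1) = 1/30
  weight(Z=2) = 2/15
  weight(Z=3) = 2/15
Total weight = 1/5 + 1/30 + 2/15 + 2/15 = 1/2
P(Z=0 | obs) = 1/5 / 1/2 = 2/5
P(Z=1 | obs) = 1/30 / 1/2 = 1/15
P(Z=2 | obs) = 2/15 / 1/2 = 4/15
P(Z=3 | obs) = 2/15 / 1/2 = 4/15
argmax = 0

argmax_v P(Z = v | obs) = 0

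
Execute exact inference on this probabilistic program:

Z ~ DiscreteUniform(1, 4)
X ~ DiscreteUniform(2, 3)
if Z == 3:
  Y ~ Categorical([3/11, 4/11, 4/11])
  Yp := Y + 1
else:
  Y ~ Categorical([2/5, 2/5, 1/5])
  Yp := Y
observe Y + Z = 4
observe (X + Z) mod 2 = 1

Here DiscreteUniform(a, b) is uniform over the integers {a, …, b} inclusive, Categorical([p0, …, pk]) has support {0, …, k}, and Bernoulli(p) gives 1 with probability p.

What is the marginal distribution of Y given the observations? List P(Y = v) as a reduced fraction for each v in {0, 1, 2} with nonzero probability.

P(Y=0) = 22/53, P(Y=1) = 20/53, P(Y=2) = 11/53

Enumerate traces; 3 have nonzero weight after conditioning:
  (Z=2, X=3, Y=2) weight 1/40
  (Z=3, X=2, Y=1) weight 1/22
  (Z=4, X=3, Y=0) weight 1/20
Group by Y:
  weight(Y=0) = 1/20
  weight(Y=1) = 1/22
  weight(Y=2) = 1/40
Total weight = 1/20 + 1/22 + 1/40 = 53/440
P(Y=0 | obs) = 1/20 / 53/440 = 22/53
P(Y=1 | obs) = 1/22 / 53/440 = 20/53
P(Y=2 | obs) = 1/40 / 53/440 = 11/53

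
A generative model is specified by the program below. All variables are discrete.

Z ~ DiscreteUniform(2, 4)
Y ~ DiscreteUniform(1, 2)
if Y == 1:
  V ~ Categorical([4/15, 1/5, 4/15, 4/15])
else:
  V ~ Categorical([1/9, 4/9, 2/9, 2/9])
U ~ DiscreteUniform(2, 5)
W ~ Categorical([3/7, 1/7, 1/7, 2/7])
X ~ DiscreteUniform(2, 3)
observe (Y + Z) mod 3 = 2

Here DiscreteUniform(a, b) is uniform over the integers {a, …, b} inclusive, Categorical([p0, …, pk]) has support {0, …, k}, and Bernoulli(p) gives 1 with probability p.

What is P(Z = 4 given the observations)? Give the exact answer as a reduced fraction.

P(Z = 4 | obs) = 1/2

Enumerate traces; 256 have nonzero weight after conditioning:
  (Z=3, Y=2, V=0, U=2, W=0, X=2) weight 1/1008
  (Z=3, Y=2, V=0, U=2, W=0, X=3) weight 1/1008
  (Z=3, Y=2, V=0, U=2, W=1, X=2) weight 1/3024
  (Z=3, Y=2, V=0, U=2, W=1, X=3) weight 1/3024
  (Z=3, Y=2, V=0, U=2, W=2, X=2) weight 1/3024
  (Z=3, Y=2, V=0, U=2, W=2, X=3) weight 1/3024
  (Z=3, Y=2, V=0, U=2, W=3, X=2) weight 1/1512
  (Z=3, Y=2, V=0, U=2, W=3, X=3) weight 1/1512
  (Z=4, Y=1, V=0, U=2, W=0, X=2) weight 1/420
  … 247 more
Group by Z:
  weight(Z=3) = 1/6
  weight(Z=4) = 1/6
Total weight = 1/6 + 1/6 = 1/3
P(Z=3 | obs) = 1/6 / 1/3 = 1/2
P(Z=4 | obs) = 1/6 / 1/3 = 1/2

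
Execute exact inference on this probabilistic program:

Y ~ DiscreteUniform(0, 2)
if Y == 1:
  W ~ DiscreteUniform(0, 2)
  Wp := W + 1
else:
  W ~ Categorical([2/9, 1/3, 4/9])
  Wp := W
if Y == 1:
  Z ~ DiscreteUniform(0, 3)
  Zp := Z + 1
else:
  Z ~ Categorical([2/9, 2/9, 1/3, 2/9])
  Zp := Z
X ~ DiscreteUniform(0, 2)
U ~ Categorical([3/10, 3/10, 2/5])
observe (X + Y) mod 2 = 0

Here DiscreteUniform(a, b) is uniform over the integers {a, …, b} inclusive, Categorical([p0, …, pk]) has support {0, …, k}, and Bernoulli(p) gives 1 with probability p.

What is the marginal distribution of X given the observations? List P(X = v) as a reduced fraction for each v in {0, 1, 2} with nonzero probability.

P(X=0) = 2/5, P(X=1) = 1/5, P(X=2) = 2/5

Enumerate traces; 180 have nonzero weight after conditioning:
  (Y=0, W=0, Z=0, X=0, U=0) weight 2/1215
  (Y=0, W=0, Z=0, X=0, U=1) weight 2/1215
  (Y=0, W=0, Z=0, X=0, U=2) weight 8/3645
  (Y=0, W=0, Z=0, X=2, U=0) weight 2/1215
  (Y=0, W=0, Z=0, X=2, U=1) weight 2/1215
  (Y=0, W=0, Z=0, X=2, U=2) weight 8/3645
  (Y=0, W=0, Z=1, X=0, U=0) weight 2/1215
  (Y=0, W=0, Z=1, X=0, U=1) weight 2/1215
  (Y=1, W=0, Z=0, X=1, U=0) weight 1/360
  … 171 more
Group by X:
  weight(X=0) = 2/9
  weight(X=1) = 1/9
  weight(X=2) = 2/9
Total weight = 2/9 + 1/9 + 2/9 = 5/9
P(X=0 | obs) = 2/9 / 5/9 = 2/5
P(X=1 | obs) = 1/9 / 5/9 = 1/5
P(X=2 | obs) = 2/9 / 5/9 = 2/5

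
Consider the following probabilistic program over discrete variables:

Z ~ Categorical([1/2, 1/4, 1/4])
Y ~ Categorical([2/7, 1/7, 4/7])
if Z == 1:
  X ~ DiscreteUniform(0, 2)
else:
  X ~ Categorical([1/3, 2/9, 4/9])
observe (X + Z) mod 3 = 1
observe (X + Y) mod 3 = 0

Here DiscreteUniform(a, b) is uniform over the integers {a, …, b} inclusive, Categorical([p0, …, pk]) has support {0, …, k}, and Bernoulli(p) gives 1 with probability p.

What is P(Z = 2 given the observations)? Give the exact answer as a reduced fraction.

P(Z = 2 | obs) = 2/13

Enumerate traces; 3 have nonzero weight after conditioning:
  (Z=0, Y=2, X=1) weight 4/63
  (Z=1, Y=0, X=0) weight 1/42
  (Z=2, Y=1, X=2) weight 1/63
Group by Z:
  weight(Z=0) = 4/63
  weight(Z=1) = 1/42
  weight(Z=2) = 1/63
Total weight = 4/63 + 1/42 + 1/63 = 13/126
P(Z=0 | obs) = 4/63 / 13/126 = 8/13
P(Z=1 | obs) = 1/42 / 13/126 = 3/13
P(Z=2 | obs) = 1/63 / 13/126 = 2/13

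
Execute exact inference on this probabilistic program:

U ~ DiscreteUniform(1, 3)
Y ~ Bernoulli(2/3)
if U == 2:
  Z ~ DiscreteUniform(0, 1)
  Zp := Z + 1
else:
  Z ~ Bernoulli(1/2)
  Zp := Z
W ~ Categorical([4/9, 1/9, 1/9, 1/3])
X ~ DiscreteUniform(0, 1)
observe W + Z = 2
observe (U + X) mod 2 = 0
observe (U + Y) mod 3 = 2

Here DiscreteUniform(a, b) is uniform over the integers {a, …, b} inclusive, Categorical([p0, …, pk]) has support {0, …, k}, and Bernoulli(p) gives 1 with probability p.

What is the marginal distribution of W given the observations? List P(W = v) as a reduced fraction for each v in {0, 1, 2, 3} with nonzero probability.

P(W=1) = 1/2, P(W=2) = 1/2

Enumerate traces; 4 have nonzero weight after conditioning:
  (U=1, Y=1, Z=0, W=2, X=1) weight 1/162
  (U=1, Y=1, Z=1, W=1, X=1) weight 1/162
  (U=2, Y=0, Z=0, W=2, X=0) weight 1/324
  (U=2, Y=0, Z=1, W=1, X=0) weight 1/324
Group by W:
  weight(W=1) = 1/108
  weight(W=2) = 1/108
Total weight = 1/108 + 1/108 = 1/54
P(W=1 | obs) = 1/108 / 1/54 = 1/2
P(W=2 | obs) = 1/108 / 1/54 = 1/2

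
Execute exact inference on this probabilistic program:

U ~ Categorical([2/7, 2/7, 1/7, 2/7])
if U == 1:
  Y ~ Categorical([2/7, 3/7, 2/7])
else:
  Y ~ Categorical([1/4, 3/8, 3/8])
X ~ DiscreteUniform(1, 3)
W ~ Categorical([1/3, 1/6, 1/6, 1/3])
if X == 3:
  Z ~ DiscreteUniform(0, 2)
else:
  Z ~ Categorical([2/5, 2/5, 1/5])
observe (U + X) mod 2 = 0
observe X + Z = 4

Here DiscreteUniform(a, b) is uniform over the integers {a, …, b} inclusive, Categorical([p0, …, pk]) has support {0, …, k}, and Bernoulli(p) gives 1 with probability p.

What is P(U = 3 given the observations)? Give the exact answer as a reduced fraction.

P(U = 3 | obs) = 10/29

Enumerate traces; 48 have nonzero weight after conditioning:
  (U=0, Y=0, X=2, W=0, Z=2) weight 1/630
  (U=0, Y=0, X=2, W=1, Z=2) weight 1/1260
  (U=0, Y=0, X=2, W=2, Z=2) weight 1/1260
  (U=0, Y=0, X=2, W=3, Z=2) weight 1/630
  (U=0, Y=1, X=2, W=0, Z=2) weight 1/420
  (U=0, Y=1, X=2, W=1, Z=2) weight 1/840
  (U=0, Y=1, X=2, W=2, Z=2) weight 1/840
  (U=0, Y=1, X=2, W=3, Z=2) weight 1/420
  (U=1, Y=0, X=3, W=0, Z=1) weight 4/1323
  (U=2, Y=0, X=2, W=0, Z=2) weight 1/1260
  … 38 more
Group by U:
  weight(U=0) = 2/105
  weight(U=1) = 2/63
  weight(U=2) = 1/105
  weight(U=3) = 2/63
Total weight = 2/105 + 2/63 + 1/105 + 2/63 = 29/315
P(U=0 | obs) = 2/105 / 29/315 = 6/29
P(U=1 | obs) = 2/63 / 29/315 = 10/29
P(U=2 | obs) = 1/105 / 29/315 = 3/29
P(U=3 | obs) = 2/63 / 29/315 = 10/29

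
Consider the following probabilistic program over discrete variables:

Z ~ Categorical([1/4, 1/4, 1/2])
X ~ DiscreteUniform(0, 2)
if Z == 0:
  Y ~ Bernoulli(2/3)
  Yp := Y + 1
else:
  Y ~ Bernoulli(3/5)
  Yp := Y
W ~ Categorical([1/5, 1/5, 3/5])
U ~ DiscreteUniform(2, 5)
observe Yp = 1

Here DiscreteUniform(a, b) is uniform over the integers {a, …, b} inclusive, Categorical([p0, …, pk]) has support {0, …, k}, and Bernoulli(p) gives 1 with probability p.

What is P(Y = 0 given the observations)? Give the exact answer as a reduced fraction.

Enumerate traces; 108 have nonzero weight after conditioning:
  (Z=0, X=0, Y=0, W=0, U=2) weight 1/720
  (Z=0, X=0, Y=0, W=0, U=3) weight 1/720
  (Z=0, X=0, Y=0, W=0, U=4) weight 1/720
  (Z=0, X=0, Y=0, W=0, U=5) weight 1/720
  (Z=0, X=0, Y=0, W=1, U=2) weight 1/720
  (Z=0, X=0, Y=0, W=1, U=3) weight 1/720
  (Z=0, X=0, Y=0, W=1, U=4) weight 1/720
  (Z=0, X=0, Y=0, W=1, U=5) weight 1/720
  (Z=1, X=0, Y=1, W=0, U=2) weight 1/400
  … 99 more
Group by Y:
  weight(Y=0) = 1/12
  weight(Y=1) = 9/20
Total weight = 1/12 + 9/20 = 8/15
P(Y=0 | obs) = 1/12 / 8/15 = 5/32
P(Y=1 | obs) = 9/20 / 8/15 = 27/32

P(Y = 0 | obs) = 5/32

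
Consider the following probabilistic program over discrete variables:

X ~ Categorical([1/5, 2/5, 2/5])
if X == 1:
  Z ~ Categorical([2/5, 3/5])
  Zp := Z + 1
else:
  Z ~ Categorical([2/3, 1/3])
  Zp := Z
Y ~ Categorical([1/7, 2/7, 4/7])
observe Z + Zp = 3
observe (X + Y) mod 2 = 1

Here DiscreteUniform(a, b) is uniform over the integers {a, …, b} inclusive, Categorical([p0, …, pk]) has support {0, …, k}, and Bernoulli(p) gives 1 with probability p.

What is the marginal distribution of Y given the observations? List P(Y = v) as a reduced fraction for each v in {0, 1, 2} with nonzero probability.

Enumerate traces; 2 have nonzero weight after conditioning:
  (X=1, Z=1, Y=0) weight 6/175
  (X=1, Z=1, Y=2) weight 24/175
Group by Y:
  weight(Y=0) = 6/175
  weight(Y=2) = 24/175
Total weight = 6/175 + 24/175 = 6/35
P(Y=0 | obs) = 6/175 / 6/35 = 1/5
P(Y=2 | obs) = 24/175 / 6/35 = 4/5

P(Y=0) = 1/5, P(Y=2) = 4/5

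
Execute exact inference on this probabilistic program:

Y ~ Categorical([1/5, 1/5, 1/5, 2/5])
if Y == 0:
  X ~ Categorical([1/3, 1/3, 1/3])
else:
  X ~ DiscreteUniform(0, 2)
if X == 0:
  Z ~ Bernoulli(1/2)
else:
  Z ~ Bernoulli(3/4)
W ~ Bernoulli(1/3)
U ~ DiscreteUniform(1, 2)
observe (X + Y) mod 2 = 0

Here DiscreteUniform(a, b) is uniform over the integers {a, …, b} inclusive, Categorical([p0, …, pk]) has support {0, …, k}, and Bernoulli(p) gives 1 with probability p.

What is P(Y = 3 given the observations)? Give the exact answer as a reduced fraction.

Enumerate traces; 48 have nonzero weight after conditioning:
  (Y=0, X=0, Z=0, W=0, U=1) weight 1/90
  (Y=0, X=0, Z=0, W=0, U=2) weight 1/90
  (Y=0, X=0, Z=0, W=1, U=1) weight 1/180
  (Y=0, X=0, Z=0, W=1, U=2) weight 1/180
  (Y=0, X=0, Z=1, W=0, U=1) weight 1/90
  (Y=0, X=0, Z=1, W=0, U=2) weight 1/90
  (Y=0, X=0, Z=1, W=1, U=1) weight 1/180
  (Y=0, X=0, Z=1, W=1, U=2) weight 1/180
  (Y=1, X=1, Z=0, W=0, U=1) weight 1/180
  (Y=2, X=0, Z=0, W=0, U=1) weight 1/90
  … 38 more
Group by Y:
  weight(Y=0) = 2/15
  weight(Y=1) = 1/15
  weight(Y=2) = 2/15
  weight(Y=3) = 2/15
Total weight = 2/15 + 1/15 + 2/15 + 2/15 = 7/15
P(Y=0 | obs) = 2/15 / 7/15 = 2/7
P(Y=1 | obs) = 1/15 / 7/15 = 1/7
P(Y=2 | obs) = 2/15 / 7/15 = 2/7
P(Y=3 | obs) = 2/15 / 7/15 = 2/7

P(Y = 3 | obs) = 2/7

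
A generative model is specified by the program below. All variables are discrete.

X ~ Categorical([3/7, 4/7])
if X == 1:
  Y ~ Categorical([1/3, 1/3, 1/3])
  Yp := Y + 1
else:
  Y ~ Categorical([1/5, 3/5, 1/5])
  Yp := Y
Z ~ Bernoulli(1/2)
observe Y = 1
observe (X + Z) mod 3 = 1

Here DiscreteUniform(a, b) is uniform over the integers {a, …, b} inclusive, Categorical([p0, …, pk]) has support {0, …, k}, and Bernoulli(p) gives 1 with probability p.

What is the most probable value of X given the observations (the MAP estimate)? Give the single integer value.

argmax_v P(X = v | obs) = 0

Enumerate traces; 2 have nonzero weight after conditioning:
  (X=0, Y=1, Z=1) weight 9/70
  (X=1, Y=1, Z=0) weight 2/21
Group by X:
  weight(X=0) = 9/70
  weight(X=1) = 2/21
Total weight = 9/70 + 2/21 = 47/210
P(X=0 | obs) = 9/70 / 47/210 = 27/47
P(X=1 | obs) = 2/21 / 47/210 = 20/47
argmax = 0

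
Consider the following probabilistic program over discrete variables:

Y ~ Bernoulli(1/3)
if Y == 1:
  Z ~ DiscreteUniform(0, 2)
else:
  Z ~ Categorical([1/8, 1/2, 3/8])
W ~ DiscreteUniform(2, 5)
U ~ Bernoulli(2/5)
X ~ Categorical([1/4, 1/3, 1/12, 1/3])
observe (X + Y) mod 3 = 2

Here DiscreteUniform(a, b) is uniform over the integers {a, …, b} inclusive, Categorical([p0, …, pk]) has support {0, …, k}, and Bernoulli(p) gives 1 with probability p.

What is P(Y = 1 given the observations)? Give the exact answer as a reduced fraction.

Enumerate traces; 48 have nonzero weight after conditioning:
  (Y=0, Z=0, W=2, U=0, X=2) weight 1/960
  (Y=0, Z=0, W=2, U=1, X=2) weight 1/1440
  (Y=0, Z=0, W=3, U=0, X=2) weight 1/960
  (Y=0, Z=0, W=3, U=1, X=2) weight 1/1440
  (Y=0, Z=0, W=4, U=0, X=2) weight 1/960
  (Y=0, Z=0, W=4, U=1, X=2) weight 1/1440
  (Y=0, Z=0, W=5, U=0, X=2) weight 1/960
  (Y=0, Z=0, W=5, U=1, X=2) weight 1/1440
  (Y=1, Z=0, W=2, U=0, X=1) weight 1/180
  … 39 more
Group by Y:
  weight(Y=0) = 1/18
  weight(Y=1) = 1/9
Total weight = 1/18 + 1/9 = 1/6
P(Y=0 | obs) = 1/18 / 1/6 = 1/3
P(Y=1 | obs) = 1/9 / 1/6 = 2/3

P(Y = 1 | obs) = 2/3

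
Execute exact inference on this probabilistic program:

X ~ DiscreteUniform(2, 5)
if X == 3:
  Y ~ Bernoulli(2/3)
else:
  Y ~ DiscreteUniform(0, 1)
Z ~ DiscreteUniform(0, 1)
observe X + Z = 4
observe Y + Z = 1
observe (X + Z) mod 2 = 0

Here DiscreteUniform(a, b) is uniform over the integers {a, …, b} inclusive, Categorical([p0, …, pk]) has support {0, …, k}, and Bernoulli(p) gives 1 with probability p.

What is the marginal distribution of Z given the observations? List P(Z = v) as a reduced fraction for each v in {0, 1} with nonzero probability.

P(Z=0) = 3/5, P(Z=1) = 2/5

Enumerate traces; 2 have nonzero weight after conditioning:
  (X=3, Y=0, Z=1) weight 1/24
  (X=4, Y=1, Z=0) weight 1/16
Group by Z:
  weight(Z=0) = 1/16
  weight(Z=1) = 1/24
Total weight = 1/16 + 1/24 = 5/48
P(Z=0 | obs) = 1/16 / 5/48 = 3/5
P(Z=1 | obs) = 1/24 / 5/48 = 2/5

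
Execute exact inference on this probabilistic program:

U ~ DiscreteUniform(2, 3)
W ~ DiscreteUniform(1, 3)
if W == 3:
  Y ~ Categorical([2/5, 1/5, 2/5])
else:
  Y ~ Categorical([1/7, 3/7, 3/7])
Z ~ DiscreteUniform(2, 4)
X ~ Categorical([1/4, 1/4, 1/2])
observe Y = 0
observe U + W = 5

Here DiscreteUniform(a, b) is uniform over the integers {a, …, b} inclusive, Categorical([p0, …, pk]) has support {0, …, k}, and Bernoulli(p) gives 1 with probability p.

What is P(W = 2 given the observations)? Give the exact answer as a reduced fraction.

P(W = 2 | obs) = 5/19

Enumerate traces; 18 have nonzero weight after conditioning:
  (U=2, W=3, Y=0, Z=2, X=0) weight 1/180
  (U=2, W=3, Y=0, Z=2, X=1) weight 1/180
  (U=2, W=3, Y=0, Z=2, X=2) weight 1/90
  (U=2, W=3, Y=0, Z=3, X=0) weight 1/180
  (U=2, W=3, Y=0, Z=3, X=1) weight 1/180
  (U=2, W=3, Y=0, Z=3, X=2) weight 1/90
  (U=2, W=3, Y=0, Z=4, X=0) weight 1/180
  (U=2, W=3, Y=0, Z=4, X=1) weight 1/180
  (U=3, W=2, Y=0, Z=2, X=0) weight 1/504
  … 9 more
Group by W:
  weight(W=2) = 1/42
  weight(W=3) = 1/15
Total weight = 1/42 + 1/15 = 19/210
P(W=2 | obs) = 1/42 / 19/210 = 5/19
P(W=3 | obs) = 1/15 / 19/210 = 14/19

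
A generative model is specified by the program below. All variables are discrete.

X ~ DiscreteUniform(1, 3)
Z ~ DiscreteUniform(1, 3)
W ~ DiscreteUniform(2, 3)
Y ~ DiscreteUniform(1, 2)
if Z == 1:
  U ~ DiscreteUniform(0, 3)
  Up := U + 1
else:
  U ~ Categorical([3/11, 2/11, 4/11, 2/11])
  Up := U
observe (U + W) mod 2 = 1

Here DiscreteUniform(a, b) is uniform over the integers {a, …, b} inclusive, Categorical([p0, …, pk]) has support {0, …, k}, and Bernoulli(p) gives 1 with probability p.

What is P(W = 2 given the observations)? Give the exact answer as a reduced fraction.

Enumerate traces; 72 have nonzero weight after conditioning:
  (X=1, Z=1, W=2, Y=1, U=1) weight 1/144
  (X=1, Z=1, W=2, Y=1, U=3) weight 1/144
  (X=1, Z=1, W=2, Y=2, U=1) weight 1/144
  (X=1, Z=1, W=2, Y=2, U=3) weight 1/144
  (X=1, Z=1, W=3, Y=1, U=0) weight 1/144
  (X=1, Z=1, W=3, Y=1, U=2) weight 1/144
  (X=1, Z=1, W=3, Y=2, U=0) weight 1/144
  (X=1, Z=1, W=3, Y=2, U=2) weight 1/144
  … 64 more
Group by W:
  weight(W=2) = 9/44
  weight(W=3) = 13/44
Total weight = 9/44 + 13/44 = 1/2
P(W=2 | obs) = 9/44 / 1/2 = 9/22
P(W=3 | obs) = 13/44 / 1/2 = 13/22

P(W = 2 | obs) = 9/22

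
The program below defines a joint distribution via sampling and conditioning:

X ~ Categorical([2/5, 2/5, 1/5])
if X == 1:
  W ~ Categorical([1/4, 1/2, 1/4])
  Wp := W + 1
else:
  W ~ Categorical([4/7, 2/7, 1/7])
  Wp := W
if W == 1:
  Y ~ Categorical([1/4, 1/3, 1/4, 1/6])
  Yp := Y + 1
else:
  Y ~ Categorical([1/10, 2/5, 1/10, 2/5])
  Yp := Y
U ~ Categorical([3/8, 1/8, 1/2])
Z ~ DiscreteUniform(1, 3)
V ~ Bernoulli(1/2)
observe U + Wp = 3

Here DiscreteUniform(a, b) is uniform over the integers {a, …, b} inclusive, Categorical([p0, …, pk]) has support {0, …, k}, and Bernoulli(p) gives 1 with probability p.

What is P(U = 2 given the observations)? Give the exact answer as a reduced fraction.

Enumerate traces; 168 have nonzero weight after conditioning:
  (X=0, W=1, Y=0, U=2, Z=1, V=0) weight 1/420
  (X=0, W=1, Y=0, U=2, Z=1, V=1) weight 1/420
  (X=0, W=1, Y=0, U=2, Z=2, V=0) weight 1/420
  (X=0, W=1, Y=0, U=2, Z=2, V=1) weight 1/420
  (X=0, W=1, Y=0, U=2, Z=3, V=0) weight 1/420
  (X=0, W=1, Y=0, U=2, Z=3, V=1) weight 1/420
  (X=0, W=1, Y=1, U=2, Z=1, V=0) weight 1/315
  (X=0, W=1, Y=1, U=2, Z=1, V=1) weight 1/315
  (X=0, W=2, Y=0, U=1, Z=1, V=0) weight 1/8400
  (X=1, W=2, Y=0, U=0, Z=1, V=0) weight 1/1600
  … 158 more
Group by U:
  weight(U=0) = 3/80
  weight(U=1) = 1/28
  weight(U=2) = 19/140
Total weight = 3/80 + 1/28 + 19/140 = 117/560
P(U=0 | obs) = 3/80 / 117/560 = 7/39
P(U=1 | obs) = 1/28 / 117/560 = 20/117
P(U=2 | obs) = 19/140 / 117/560 = 76/117

P(U = 2 | obs) = 76/117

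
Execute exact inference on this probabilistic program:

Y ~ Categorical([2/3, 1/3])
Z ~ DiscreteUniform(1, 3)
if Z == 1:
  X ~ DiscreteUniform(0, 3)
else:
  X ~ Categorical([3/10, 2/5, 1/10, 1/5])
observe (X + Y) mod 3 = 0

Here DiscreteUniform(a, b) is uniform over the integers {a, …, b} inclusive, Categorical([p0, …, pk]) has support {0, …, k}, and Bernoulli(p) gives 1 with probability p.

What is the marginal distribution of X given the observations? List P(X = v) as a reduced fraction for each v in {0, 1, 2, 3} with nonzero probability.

Enumerate traces; 9 have nonzero weight after conditioning:
  (Y=0, Z=1, X=0) weight 1/18
  (Y=0, Z=1, X=3) weight 1/18
  (Y=0, Z=2, X=0) weight 1/15
  (Y=0, Z=2, X=3) weight 2/45
  (Y=0, Z=3, X=0) weight 1/15
  (Y=0, Z=3, X=3) weight 2/45
  (Y=1, Z=1, X=2) weight 1/36
  (Y=1, Z=2, X=2) weight 1/90
  … 1 more
Group by X:
  weight(X=0) = 17/90
  weight(X=2) = 1/20
  weight(X=3) = 13/90
Total weight = 17/90 + 1/20 + 13/90 = 23/60
P(X=0 | obs) = 17/90 / 23/60 = 34/69
P(X=2 | obs) = 1/20 / 23/60 = 3/23
P(X=3 | obs) = 13/90 / 23/60 = 26/69

P(X=0) = 34/69, P(X=2) = 3/23, P(X=3) = 26/69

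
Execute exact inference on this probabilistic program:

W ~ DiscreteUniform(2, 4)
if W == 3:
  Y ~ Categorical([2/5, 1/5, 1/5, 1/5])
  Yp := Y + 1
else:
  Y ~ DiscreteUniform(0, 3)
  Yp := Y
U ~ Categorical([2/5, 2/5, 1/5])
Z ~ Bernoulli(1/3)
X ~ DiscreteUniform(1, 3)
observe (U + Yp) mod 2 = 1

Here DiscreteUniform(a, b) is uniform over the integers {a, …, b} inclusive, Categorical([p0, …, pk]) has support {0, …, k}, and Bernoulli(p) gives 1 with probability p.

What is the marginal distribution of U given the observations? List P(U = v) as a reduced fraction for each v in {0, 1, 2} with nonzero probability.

Enumerate traces; 108 have nonzero weight after conditioning:
  (W=2, Y=0, U=1, Z=0, X=1) weight 1/135
  (W=2, Y=0, U=1, Z=0, X=2) weight 1/135
  (W=2, Y=0, U=1, Z=0, X=3) weight 1/135
  (W=2, Y=0, U=1, Z=1, X=1) weight 1/270
  (W=2, Y=0, U=1, Z=1, X=2) weight 1/270
  (W=2, Y=0, U=1, Z=1, X=3) weight 1/270
  (W=2, Y=1, U=0, Z=0, X=1) weight 1/135
  (W=2, Y=1, U=0, Z=0, X=2) weight 1/135
  (W=2, Y=1, U=2, Z=0, X=1) weight 1/270
  … 99 more
Group by U:
  weight(U=0) = 16/75
  weight(U=1) = 14/75
  weight(U=2) = 8/75
Total weight = 16/75 + 14/75 + 8/75 = 38/75
P(U=0 | obs) = 16/75 / 38/75 = 8/19
P(U=1 | obs) = 14/75 / 38/75 = 7/19
P(U=2 | obs) = 8/75 / 38/75 = 4/19

P(U=0) = 8/19, P(U=1) = 7/19, P(U=2) = 4/19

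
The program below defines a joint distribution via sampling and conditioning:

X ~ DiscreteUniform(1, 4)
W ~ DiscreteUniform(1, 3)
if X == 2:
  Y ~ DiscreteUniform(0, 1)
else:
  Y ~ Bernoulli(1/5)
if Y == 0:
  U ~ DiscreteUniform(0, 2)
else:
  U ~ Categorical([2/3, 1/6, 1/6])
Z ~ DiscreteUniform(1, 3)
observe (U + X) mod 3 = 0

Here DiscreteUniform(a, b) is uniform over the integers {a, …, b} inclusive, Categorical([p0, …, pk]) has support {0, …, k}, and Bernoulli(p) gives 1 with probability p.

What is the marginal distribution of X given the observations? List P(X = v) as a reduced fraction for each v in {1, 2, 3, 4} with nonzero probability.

Enumerate traces; 72 have nonzero weight after conditioning:
  (X=1, W=1, Y=0, U=2, Z=1) weight 1/135
  (X=1, W=1, Y=0, U=2, Z=2) weight 1/135
  (X=1, W=1, Y=0, U=2, Z=3) weight 1/135
  (X=1, W=1, Y=1, U=2, Z=1) weight 1/1080
  (X=1, W=1, Y=1, U=2, Z=2) weight 1/1080
  (X=1, W=1, Y=1, U=2, Z=3) weight 1/1080
  (X=1, W=2, Y=0, U=2, Z=1) weight 1/135
  (X=1, W=2, Y=0, U=2, Z=2) weight 1/135
  (X=2, W=1, Y=0, U=1, Z=1) weight 1/216
  (X=3, W=1, Y=0, U=0, Z=1) weight 1/135
  … 62 more
Group by X:
  weight(X=1) = 3/40
  weight(X=2) = 1/16
  weight(X=3) = 1/10
  weight(X=4) = 3/40
Total weight = 3/40 + 1/16 + 1/10 + 3/40 = 5/16
P(X=1 | obs) = 3/40 / 5/16 = 6/25
P(X=2 | obs) = 1/16 / 5/16 = 1/5
P(X=3 | obs) = 1/10 / 5/16 = 8/25
P(X=4 | obs) = 3/40 / 5/16 = 6/25

P(X=1) = 6/25, P(X=2) = 1/5, P(X=3) = 8/25, P(X=4) = 6/25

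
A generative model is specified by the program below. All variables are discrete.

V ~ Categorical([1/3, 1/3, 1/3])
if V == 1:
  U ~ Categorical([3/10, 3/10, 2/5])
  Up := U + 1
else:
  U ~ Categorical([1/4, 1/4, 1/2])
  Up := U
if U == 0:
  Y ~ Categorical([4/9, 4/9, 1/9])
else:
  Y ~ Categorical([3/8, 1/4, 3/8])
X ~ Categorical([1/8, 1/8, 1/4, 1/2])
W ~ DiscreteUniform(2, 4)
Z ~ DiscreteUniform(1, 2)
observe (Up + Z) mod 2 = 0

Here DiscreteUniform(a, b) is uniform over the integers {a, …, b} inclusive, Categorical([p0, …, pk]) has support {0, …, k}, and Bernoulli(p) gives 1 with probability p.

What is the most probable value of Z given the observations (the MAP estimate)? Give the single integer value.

Enumerate traces; 324 have nonzero weight after conditioning:
  (V=0, U=0, Y=0, X=0, W=2, Z=2) weight 1/1296
  (V=0, U=0, Y=0, X=0, W=3, Z=2) weight 1/1296
  (V=0, U=0, Y=0, X=0, W=4, Z=2) weight 1/1296
  (V=0, U=0, Y=0, X=1, W=2, Z=2) weight 1/1296
  (V=0, U=0, Y=0, X=1, W=3, Z=2) weight 1/1296
  (V=0, U=0, Y=0, X=1, W=4, Z=2) weight 1/1296
  (V=0, U=0, Y=0, X=2, W=2, Z=2) weight 1/648
  (V=0, U=0, Y=0, X=2, W=3, Z=2) weight 1/648
  (V=0, U=1, Y=0, X=0, W=2, Z=1) weight 1/1536
  … 315 more
Group by Z:
  weight(Z=1) = 1/5
  weight(Z=2) = 3/10
Total weight = 1/5 + 3/10 = 1/2
P(Z=1 | obs) = 1/5 / 1/2 = 2/5
P(Z=2 | obs) = 3/10 / 1/2 = 3/5
argmax = 2

argmax_v P(Z = v | obs) = 2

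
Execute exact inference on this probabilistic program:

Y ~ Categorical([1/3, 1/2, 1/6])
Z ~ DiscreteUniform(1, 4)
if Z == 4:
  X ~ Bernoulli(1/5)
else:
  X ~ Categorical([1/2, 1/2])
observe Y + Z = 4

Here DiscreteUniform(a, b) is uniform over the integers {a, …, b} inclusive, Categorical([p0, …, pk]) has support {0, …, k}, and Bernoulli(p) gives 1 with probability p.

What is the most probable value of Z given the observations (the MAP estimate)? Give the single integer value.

argmax_v P(Z = v | obs) = 3

Enumerate traces; 6 have nonzero weight after conditioning:
  (Y=0, Z=4, X=0) weight 1/15
  (Y=0, Z=4, X=1) weight 1/60
  (Y=1, Z=3, X=0) weight 1/16
  (Y=1, Z=3, X=1) weight 1/16
  (Y=2, Z=2, X=0) weight 1/48
  (Y=2, Z=2, X=1) weight 1/48
Group by Z:
  weight(Z=2) = 1/24
  weight(Z=3) = 1/8
  weight(Z=4) = 1/12
Total weight = 1/24 + 1/8 + 1/12 = 1/4
P(Z=2 | obs) = 1/24 / 1/4 = 1/6
P(Z=3 | obs) = 1/8 / 1/4 = 1/2
P(Z=4 | obs) = 1/12 / 1/4 = 1/3
argmax = 3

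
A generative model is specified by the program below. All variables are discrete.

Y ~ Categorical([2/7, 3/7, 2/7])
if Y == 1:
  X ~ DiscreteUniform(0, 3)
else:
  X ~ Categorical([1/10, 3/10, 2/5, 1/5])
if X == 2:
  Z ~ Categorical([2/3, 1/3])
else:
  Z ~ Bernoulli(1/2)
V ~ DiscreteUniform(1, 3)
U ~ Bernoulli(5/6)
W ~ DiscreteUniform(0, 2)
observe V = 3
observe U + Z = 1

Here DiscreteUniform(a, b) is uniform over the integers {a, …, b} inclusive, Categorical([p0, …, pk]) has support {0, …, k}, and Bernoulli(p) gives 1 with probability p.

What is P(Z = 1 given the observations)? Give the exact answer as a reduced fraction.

P(Z = 1 | obs) = 373/2708

Enumerate traces; 72 have nonzero weight after conditioning:
  (Y=0, X=0, Z=0, V=3, U=1, W=0) weight 1/756
  (Y=0, X=0, Z=0, V=3, U=1, W=1) weight 1/756
  (Y=0, X=0, Z=0, V=3, U=1, W=2) weight 1/756
  (Y=0, X=0, Z=1, V=3, U=0, W=0) weight 1/3780
  (Y=0, X=0, Z=1, V=3, U=0, W=1) weight 1/3780
  (Y=0, X=0, Z=1, V=3, U=0, W=2) weight 1/3780
  (Y=0, X=1, Z=0, V=3, U=1, W=0) weight 1/252
  (Y=0, X=1, Z=0, V=3, U=1, W=1) weight 1/252
  … 64 more
Group by Z:
  weight(Z=0) = 467/3024
  weight(Z=1) = 373/15120
Total weight = 467/3024 + 373/15120 = 677/3780
P(Z=0 | obs) = 467/3024 / 677/3780 = 2335/2708
P(Z=1 | obs) = 373/15120 / 677/3780 = 373/2708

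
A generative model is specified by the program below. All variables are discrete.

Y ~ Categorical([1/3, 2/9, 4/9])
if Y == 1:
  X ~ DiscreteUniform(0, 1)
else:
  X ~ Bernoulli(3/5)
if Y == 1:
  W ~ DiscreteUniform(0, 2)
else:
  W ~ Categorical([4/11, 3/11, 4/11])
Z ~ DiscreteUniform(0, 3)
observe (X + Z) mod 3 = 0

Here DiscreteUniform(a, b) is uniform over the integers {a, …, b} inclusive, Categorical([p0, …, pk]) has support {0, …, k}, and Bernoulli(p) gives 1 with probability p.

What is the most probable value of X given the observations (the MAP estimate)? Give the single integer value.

Enumerate traces; 27 have nonzero weight after conditioning:
  (Y=0, X=0, W=0, Z=0) weight 2/165
  (Y=0, X=0, W=0, Z=3) weight 2/165
  (Y=0, X=0, W=1, Z=0) weight 1/110
  (Y=0, X=0, W=1, Z=3) weight 1/110
  (Y=0, X=0, W=2, Z=0) weight 2/165
  (Y=0, X=0, W=2, Z=3) weight 2/165
  (Y=0, X=1, W=0, Z=2) weight 1/55
  (Y=0, X=1, W=1, Z=2) weight 3/220
  … 19 more
Group by X:
  weight(X=0) = 19/90
  weight(X=1) = 13/90
Total weight = 19/90 + 13/90 = 16/45
P(X=0 | obs) = 19/90 / 16/45 = 19/32
P(X=1 | obs) = 13/90 / 16/45 = 13/32
argmax = 0

argmax_v P(X = v | obs) = 0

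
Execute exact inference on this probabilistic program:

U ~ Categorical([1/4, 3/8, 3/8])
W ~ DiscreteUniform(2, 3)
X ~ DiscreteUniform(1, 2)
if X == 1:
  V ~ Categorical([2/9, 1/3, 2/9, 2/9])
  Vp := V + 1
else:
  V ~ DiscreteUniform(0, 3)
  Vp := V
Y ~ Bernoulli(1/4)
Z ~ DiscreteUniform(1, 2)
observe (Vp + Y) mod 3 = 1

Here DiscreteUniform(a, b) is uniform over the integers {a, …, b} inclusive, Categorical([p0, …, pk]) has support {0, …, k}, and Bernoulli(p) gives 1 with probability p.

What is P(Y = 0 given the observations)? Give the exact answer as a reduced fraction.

P(Y = 0 | obs) = 75/101

Enumerate traces; 72 have nonzero weight after conditioning:
  (U=0, W=2, X=1, V=0, Y=0, Z=1) weight 1/192
  (U=0, W=2, X=1, V=0, Y=0, Z=2) weight 1/192
  (U=0, W=2, X=1, V=2, Y=1, Z=1) weight 1/576
  (U=0, W=2, X=1, V=2, Y=1, Z=2) weight 1/576
  (U=0, W=2, X=1, V=3, Y=0, Z=1) weight 1/192
  (U=0, W=2, X=1, V=3, Y=0, Z=2) weight 1/192
  (U=0, W=2, X=2, V=0, Y=1, Z=1) weight 1/512
  (U=0, W=2, X=2, V=0, Y=1, Z=2) weight 1/512
  … 64 more
Group by Y:
  weight(Y=0) = 25/96
  weight(Y=1) = 13/144
Total weight = 25/96 + 13/144 = 101/288
P(Y=0 | obs) = 25/96 / 101/288 = 75/101
P(Y=1 | obs) = 13/144 / 101/288 = 26/101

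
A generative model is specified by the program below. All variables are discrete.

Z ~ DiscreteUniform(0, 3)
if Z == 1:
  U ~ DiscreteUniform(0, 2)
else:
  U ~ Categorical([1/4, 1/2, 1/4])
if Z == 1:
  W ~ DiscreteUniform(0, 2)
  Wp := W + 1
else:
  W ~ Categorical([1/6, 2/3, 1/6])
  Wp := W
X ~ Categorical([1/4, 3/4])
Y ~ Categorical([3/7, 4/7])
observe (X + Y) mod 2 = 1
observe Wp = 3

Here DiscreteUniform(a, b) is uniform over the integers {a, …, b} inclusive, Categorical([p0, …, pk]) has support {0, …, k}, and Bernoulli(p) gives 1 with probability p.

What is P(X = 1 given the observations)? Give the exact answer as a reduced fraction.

P(X = 1 | obs) = 9/13

Enumerate traces; 6 have nonzero weight after conditioning:
  (Z=1, U=0, W=2, X=0, Y=1) weight 1/252
  (Z=1, U=0, W=2, X=1, Y=0) weight 1/112
  (Z=1, U=1, W=2, X=0, Y=1) weight 1/252
  (Z=1, U=1, W=2, X=1, Y=0) weight 1/112
  (Z=1, U=2, W=2, X=0, Y=1) weight 1/252
  (Z=1, U=2, W=2, X=1, Y=0) weight 1/112
Group by X:
  weight(X=0) = 1/84
  weight(X=1) = 3/112
Total weight = 1/84 + 3/112 = 13/336
P(X=0 | obs) = 1/84 / 13/336 = 4/13
P(X=1 | obs) = 3/112 / 13/336 = 9/13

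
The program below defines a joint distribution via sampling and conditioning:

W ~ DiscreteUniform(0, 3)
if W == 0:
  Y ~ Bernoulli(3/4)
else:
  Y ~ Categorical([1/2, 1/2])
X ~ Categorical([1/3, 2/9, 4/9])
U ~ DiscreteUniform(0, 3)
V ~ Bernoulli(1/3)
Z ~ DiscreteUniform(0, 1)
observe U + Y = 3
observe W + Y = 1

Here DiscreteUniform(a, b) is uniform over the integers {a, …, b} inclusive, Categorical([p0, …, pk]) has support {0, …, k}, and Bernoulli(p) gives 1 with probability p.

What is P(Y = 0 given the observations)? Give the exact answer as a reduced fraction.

Enumerate traces; 24 have nonzero weight after conditioning:
  (W=0, Y=1, X=0, U=2, V=0, Z=0) weight 1/192
  (W=0, Y=1, X=0, U=2, V=0, Z=1) weight 1/192
  (W=0, Y=1, X=0, U=2, V=1, Z=0) weight 1/384
  (W=0, Y=1, X=0, U=2, V=1, Z=1) weight 1/384
  (W=0, Y=1, X=1, U=2, V=0, Z=0) weight 1/288
  (W=0, Y=1, X=1, U=2, V=0, Z=1) weight 1/288
  (W=0, Y=1, X=1, U=2, V=1, Z=0) weight 1/576
  (W=0, Y=1, X=1, U=2, V=1, Z=1) weight 1/576
  (W=1, Y=0, X=0, U=3, V=0, Z=0) weight 1/288
  … 15 more
Group by Y:
  weight(Y=0) = 1/32
  weight(Y=1) = 3/64
Total weight = 1/32 + 3/64 = 5/64
P(Y=0 | obs) = 1/32 / 5/64 = 2/5
P(Y=1 | obs) = 3/64 / 5/64 = 3/5

P(Y = 0 | obs) = 2/5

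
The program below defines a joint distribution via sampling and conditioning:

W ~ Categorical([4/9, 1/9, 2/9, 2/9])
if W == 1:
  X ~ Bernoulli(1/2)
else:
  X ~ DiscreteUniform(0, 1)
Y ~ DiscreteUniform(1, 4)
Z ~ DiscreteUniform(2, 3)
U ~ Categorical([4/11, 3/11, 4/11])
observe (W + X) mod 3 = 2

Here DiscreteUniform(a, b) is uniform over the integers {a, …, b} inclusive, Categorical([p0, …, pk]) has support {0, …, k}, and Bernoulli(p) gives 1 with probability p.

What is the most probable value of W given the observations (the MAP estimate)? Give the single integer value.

argmax_v P(W = v | obs) = 2

Enumerate traces; 48 have nonzero weight after conditioning:
  (W=1, X=1, Y=1, Z=2, U=0) weight 1/396
  (W=1, X=1, Y=1, Z=2, U=1) weight 1/528
  (W=1, X=1, Y=1, Z=2, U=2) weight 1/396
  (W=1, X=1, Y=1, Z=3, U=0) weight 1/396
  (W=1, X=1, Y=1, Z=3, U=1) weight 1/528
  (W=1, X=1, Y=1, Z=3, U=2) weight 1/396
  (W=1, X=1, Y=2, Z=2, U=0) weight 1/396
  (W=1, X=1, Y=2, Z=2, U=1) weight 1/528
  (W=2, X=0, Y=1, Z=2, U=0) weight 1/198
  … 39 more
Group by W:
  weight(W=1) = 1/18
  weight(W=2) = 1/9
Total weight = 1/18 + 1/9 = 1/6
P(W=1 | obs) = 1/18 / 1/6 = 1/3
P(W=2 | obs) = 1/9 / 1/6 = 2/3
argmax = 2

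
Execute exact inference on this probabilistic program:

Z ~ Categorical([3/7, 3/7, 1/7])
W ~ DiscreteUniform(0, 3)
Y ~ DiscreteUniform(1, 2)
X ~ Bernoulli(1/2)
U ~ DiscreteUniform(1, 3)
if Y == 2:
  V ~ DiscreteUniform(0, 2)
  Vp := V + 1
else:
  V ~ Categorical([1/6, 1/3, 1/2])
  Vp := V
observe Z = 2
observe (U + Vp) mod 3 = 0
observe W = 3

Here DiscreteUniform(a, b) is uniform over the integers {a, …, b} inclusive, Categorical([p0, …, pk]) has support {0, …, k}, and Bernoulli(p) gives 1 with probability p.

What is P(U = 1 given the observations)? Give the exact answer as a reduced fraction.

P(U = 1 | obs) = 5/12

Enumerate traces; 12 have nonzero weight after conditioning:
  (Z=2, W=3, Y=1, X=0, U=1, V=2) weight 1/672
  (Z=2, W=3, Y=1, X=0, U=2, V=1) weight 1/1008
  (Z=2, W=3, Y=1, X=0, U=3, V=0) weight 1/2016
  (Z=2, W=3, Y=1, X=1, U=1, V=2) weight 1/672
  (Z=2, W=3, Y=1, X=1, U=2, V=1) weight 1/1008
  (Z=2, W=3, Y=1, X=1, U=3, V=0) weight 1/2016
  (Z=2, W=3, Y=2, X=0, U=1, V=1) weight 1/1008
  (Z=2, W=3, Y=2, X=0, U=2, V=0) weight 1/1008
  … 4 more
Group by U:
  weight(U=1) = 5/1008
  weight(U=2) = 1/252
  weight(U=3) = 1/336
Total weight = 5/1008 + 1/252 + 1/336 = 1/84
P(U=1 | obs) = 5/1008 / 1/84 = 5/12
P(U=2 | obs) = 1/252 / 1/84 = 1/3
P(U=3 | obs) = 1/336 / 1/84 = 1/4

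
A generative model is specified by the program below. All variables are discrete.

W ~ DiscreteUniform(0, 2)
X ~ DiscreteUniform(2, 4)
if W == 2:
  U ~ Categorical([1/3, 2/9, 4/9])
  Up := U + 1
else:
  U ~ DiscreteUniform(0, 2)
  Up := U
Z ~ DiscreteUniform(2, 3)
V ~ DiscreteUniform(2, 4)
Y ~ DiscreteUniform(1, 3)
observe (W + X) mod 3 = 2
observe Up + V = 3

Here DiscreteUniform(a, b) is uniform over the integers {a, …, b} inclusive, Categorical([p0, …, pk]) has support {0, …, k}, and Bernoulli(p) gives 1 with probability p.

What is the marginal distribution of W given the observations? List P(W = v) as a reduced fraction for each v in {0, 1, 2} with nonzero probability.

Enumerate traces; 30 have nonzero weight after conditioning:
  (W=0, X=2, U=0, Z=2, V=3, Y=1) weight 1/486
  (W=0, X=2, U=0, Z=2, V=3, Y=2) weight 1/486
  (W=0, X=2, U=0, Z=2, V=3, Y=3) weight 1/486
  (W=0, X=2, U=0, Z=3, V=3, Y=1) weight 1/486
  (W=0, X=2, U=0, Z=3, V=3, Y=2) weight 1/486
  (W=0, X=2, U=0, Z=3, V=3, Y=3) weight 1/486
  (W=0, X=2, U=1, Z=2, V=2, Y=1) weight 1/486
  (W=0, X=2, U=1, Z=2, V=2, Y=2) weight 1/486
  (W=1, X=4, U=0, Z=2, V=3, Y=1) weight 1/486
  (W=2, X=3, U=0, Z=2, V=2, Y=1) weight 1/486
  … 20 more
Group by W:
  weight(W=0) = 2/81
  weight(W=1) = 2/81
  weight(W=2) = 1/81
Total weight = 2/81 + 2/81 + 1/81 = 5/81
P(W=0 | obs) = 2/81 / 5/81 = 2/5
P(W=1 | obs) = 2/81 / 5/81 = 2/5
P(W=2 | obs) = 1/81 / 5/81 = 1/5

P(W=0) = 2/5, P(W=1) = 2/5, P(W=2) = 1/5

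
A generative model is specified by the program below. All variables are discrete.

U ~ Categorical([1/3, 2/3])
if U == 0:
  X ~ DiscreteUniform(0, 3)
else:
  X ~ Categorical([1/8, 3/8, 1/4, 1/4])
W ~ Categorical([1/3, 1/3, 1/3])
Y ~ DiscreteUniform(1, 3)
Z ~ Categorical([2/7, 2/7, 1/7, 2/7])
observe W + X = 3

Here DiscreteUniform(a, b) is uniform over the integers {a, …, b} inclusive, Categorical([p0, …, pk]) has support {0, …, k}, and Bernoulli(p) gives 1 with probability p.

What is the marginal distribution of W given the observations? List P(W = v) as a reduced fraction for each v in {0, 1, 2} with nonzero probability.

Enumerate traces; 72 have nonzero weight after conditioning:
  (U=0, X=1, W=2, Y=1, Z=0) weight 1/378
  (U=0, X=1, W=2, Y=1, Z=1) weight 1/378
  (U=0, X=1, W=2, Y=1, Z=2) weight 1/756
  (U=0, X=1, W=2, Y=1, Z=3) weight 1/378
  (U=0, X=1, W=2, Y=2, Z=0) weight 1/378
  (U=0, X=1, W=2, Y=2, Z=1) weight 1/378
  (U=0, X=1, W=2, Y=2, Z=2) weight 1/756
  (U=0, X=1, W=2, Y=2, Z=3) weight 1/378
  (U=0, X=2, W=1, Y=1, Z=0) weight 1/378
  (U=0, X=3, W=0, Y=1, Z=0) weight 1/378
  … 62 more
Group by W:
  weight(W=0) = 1/12
  weight(W=1) = 1/12
  weight(W=2) = 1/9
Total weight = 1/12 + 1/12 + 1/9 = 5/18
P(W=0 | obs) = 1/12 / 5/18 = 3/10
P(W=1 | obs) = 1/12 / 5/18 = 3/10
P(W=2 | obs) = 1/9 / 5/18 = 2/5

P(W=0) = 3/10, P(W=1) = 3/10, P(W=2) = 2/5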